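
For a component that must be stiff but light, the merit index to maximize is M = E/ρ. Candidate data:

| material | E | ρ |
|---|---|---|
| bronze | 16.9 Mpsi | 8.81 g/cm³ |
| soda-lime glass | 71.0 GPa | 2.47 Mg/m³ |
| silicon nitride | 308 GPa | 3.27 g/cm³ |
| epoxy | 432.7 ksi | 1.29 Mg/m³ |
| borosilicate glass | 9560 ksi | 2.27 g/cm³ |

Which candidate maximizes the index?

silicon nitride

After converting to SI:
  bronze: E = 116.5 GPa, ρ = 8810 kg/m³
  soda-lime glass: E = 71.00 GPa, ρ = 2470 kg/m³
  silicon nitride: E = 308.0 GPa, ρ = 3270 kg/m³
  epoxy: E = 2.983 GPa, ρ = 1290 kg/m³
  borosilicate glass: E = 65.91 GPa, ρ = 2270 kg/m³
  silicon nitride: M = 94.2 MN·m/kg
  borosilicate glass: M = 29.0 MN·m/kg
  soda-lime glass: M = 28.7 MN·m/kg
  bronze: M = 13.2 MN·m/kg
  epoxy: M = 2.31 MN·m/kg
Highest index: silicon nitride.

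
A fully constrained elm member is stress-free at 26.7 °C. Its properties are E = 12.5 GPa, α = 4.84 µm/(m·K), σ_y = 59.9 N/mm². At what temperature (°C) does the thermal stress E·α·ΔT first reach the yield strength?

σ_y = 59.9 N/mm² = 59.90 MPa.
E·α·ΔT = 59.90 MPa ⇒ ΔT = 59.90 / (12.50×10³ × 4.84×10⁻⁶) = 990.1 K.
T = 26.7 + 990.1 = 1017 °C.

1020 °C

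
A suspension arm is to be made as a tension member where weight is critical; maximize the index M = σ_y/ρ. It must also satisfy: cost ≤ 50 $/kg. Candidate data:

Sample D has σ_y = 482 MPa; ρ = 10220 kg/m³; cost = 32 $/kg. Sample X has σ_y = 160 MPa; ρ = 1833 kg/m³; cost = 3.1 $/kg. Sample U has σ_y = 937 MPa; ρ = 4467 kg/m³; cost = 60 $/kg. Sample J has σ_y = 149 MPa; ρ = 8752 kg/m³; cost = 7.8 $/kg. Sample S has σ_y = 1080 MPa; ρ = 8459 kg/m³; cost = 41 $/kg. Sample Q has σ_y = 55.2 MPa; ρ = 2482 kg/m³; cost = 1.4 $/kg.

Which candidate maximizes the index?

sample S

Screen on constraints: cost ≤ 50 $/kg. Survivors: sample D, sample X, sample J, sample S, sample Q.
Per-candidate index values:
  sample S: M = 128 kN·m/kg
  sample X: M = 87.3 kN·m/kg
  sample D: M = 47.2 kN·m/kg
  sample Q: M = 22.2 kN·m/kg
  sample J: M = 17.0 kN·m/kg
Highest index: sample S.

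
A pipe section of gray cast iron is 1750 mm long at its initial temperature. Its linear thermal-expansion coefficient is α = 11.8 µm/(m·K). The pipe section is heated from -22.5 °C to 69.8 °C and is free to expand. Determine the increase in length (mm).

1.91 mm

ΔT = 69.8 − (-22.5) = 92.30 K.
ΔL = α·L₀·ΔT = 11.8×10⁻⁶ × 1750 mm × 92.30 K = 1.91 mm.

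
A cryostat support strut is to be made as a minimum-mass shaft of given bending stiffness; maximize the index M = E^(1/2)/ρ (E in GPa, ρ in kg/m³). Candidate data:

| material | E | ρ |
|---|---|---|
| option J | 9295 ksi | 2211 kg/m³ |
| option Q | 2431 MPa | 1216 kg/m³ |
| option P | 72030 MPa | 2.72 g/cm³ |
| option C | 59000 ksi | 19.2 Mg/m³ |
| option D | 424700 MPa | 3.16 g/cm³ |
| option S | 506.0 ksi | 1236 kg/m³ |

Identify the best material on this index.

Putting every candidate on a common basis:
  option J: E = 64.09 GPa, ρ = 2211 kg/m³
  option Q: E = 2.431 GPa, ρ = 1216 kg/m³
  option P: E = 72.03 GPa, ρ = 2720 kg/m³
  option C: E = 406.8 GPa, ρ = 19200 kg/m³
  option D: E = 424.7 GPa, ρ = 3160 kg/m³
  option S: E = 3.489 GPa, ρ = 1236 kg/m³
  option D: M = 6.52×10⁻³
  option J: M = 3.62×10⁻³
  option P: M = 3.12×10⁻³
  option S: M = 1.51×10⁻³
  option Q: M = 1.28×10⁻³
  option C: M = 1.05×10⁻³
Option D has the largest M.

option D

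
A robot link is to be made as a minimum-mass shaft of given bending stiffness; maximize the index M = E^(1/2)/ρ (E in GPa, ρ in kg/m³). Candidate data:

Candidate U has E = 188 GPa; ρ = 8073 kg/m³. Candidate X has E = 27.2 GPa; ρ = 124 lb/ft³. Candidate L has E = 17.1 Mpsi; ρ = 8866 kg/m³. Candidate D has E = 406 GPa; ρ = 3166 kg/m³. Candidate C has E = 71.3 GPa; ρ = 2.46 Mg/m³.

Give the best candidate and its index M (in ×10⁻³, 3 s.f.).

candidate D, M = 6.36×10⁻³

In SI units:
  candidate U: E = 188.0 GPa, ρ = 8073 kg/m³
  candidate X: E = 27.20 GPa, ρ = 1986 kg/m³
  candidate L: E = 117.9 GPa, ρ = 8866 kg/m³
  candidate D: E = 406.0 GPa, ρ = 3166 kg/m³
  candidate C: E = 71.30 GPa, ρ = 2460 kg/m³
  candidate D: M = 6.36×10⁻³
  candidate C: M = 3.43×10⁻³
  candidate X: M = 2.63×10⁻³
  candidate U: M = 1.70×10⁻³
  candidate L: M = 1.22×10⁻³
The maximum is for candidate D.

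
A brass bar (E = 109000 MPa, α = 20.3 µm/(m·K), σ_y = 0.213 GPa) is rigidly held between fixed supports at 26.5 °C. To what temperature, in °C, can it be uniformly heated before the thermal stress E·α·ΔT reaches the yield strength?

E = 109000 MPa = 109.0 GPa.
σ_y = 0.213 GPa = 213.0 MPa.
E·α·ΔT = 213.0 MPa ⇒ ΔT = 213.0 / (109.0×10³ × 20.3×10⁻⁶) = 96.26 K.
T = 26.5 + 96.26 = 122.8 °C.

123 °C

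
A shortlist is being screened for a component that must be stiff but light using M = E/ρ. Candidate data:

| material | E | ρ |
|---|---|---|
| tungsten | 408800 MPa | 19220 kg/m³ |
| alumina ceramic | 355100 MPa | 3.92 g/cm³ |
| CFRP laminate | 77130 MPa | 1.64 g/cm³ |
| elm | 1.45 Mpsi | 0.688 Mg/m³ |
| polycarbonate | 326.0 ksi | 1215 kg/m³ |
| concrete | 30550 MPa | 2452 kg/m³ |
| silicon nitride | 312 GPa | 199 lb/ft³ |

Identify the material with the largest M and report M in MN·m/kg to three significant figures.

Putting every candidate on a common basis:
  tungsten: E = 408.8 GPa, ρ = 19220 kg/m³
  alumina ceramic: E = 355.1 GPa, ρ = 3920 kg/m³
  CFRP laminate: E = 77.13 GPa, ρ = 1640 kg/m³
  elm: E = 9.997 GPa, ρ = 688.0 kg/m³
  polycarbonate: E = 2.248 GPa, ρ = 1215 kg/m³
  concrete: E = 30.55 GPa, ρ = 2452 kg/m³
  silicon nitride: E = 312.0 GPa, ρ = 3188 kg/m³
  silicon nitride: M = 97.9 MN·m/kg
  alumina ceramic: M = 90.6 MN·m/kg
  CFRP laminate: M = 47.0 MN·m/kg
  tungsten: M = 21.3 MN·m/kg
  elm: M = 14.5 MN·m/kg
  concrete: M = 12.5 MN·m/kg
  polycarbonate: M = 1.85 MN·m/kg
The maximum is for silicon nitride.

silicon nitride, M = 97.9 MN·m/kg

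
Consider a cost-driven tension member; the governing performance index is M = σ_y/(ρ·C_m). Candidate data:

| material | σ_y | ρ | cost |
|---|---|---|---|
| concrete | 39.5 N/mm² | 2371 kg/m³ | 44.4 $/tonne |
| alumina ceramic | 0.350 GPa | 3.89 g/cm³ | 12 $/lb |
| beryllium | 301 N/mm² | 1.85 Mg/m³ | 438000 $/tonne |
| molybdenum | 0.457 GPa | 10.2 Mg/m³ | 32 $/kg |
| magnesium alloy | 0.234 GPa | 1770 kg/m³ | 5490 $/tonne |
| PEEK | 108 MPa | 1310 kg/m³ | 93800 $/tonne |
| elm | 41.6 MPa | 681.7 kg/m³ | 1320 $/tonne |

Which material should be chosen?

Normalizing units and computing the index:
  concrete: σ_y = 39.50 MPa, ρ = 2371 kg/m³, cost = 0.04440 $/kg
  alumina ceramic: σ_y = 350.0 MPa, ρ = 3890 kg/m³, cost = 26.46 $/kg
  beryllium: σ_y = 301.0 MPa, ρ = 1850 kg/m³, cost = 438.0 $/kg
  molybdenum: σ_y = 457.0 MPa, ρ = 10200 kg/m³, cost = 32.00 $/kg
  magnesium alloy: σ_y = 234.0 MPa, ρ = 1770 kg/m³, cost = 5.490 $/kg
  PEEK: σ_y = 108.0 MPa, ρ = 1310 kg/m³, cost = 93.80 $/kg
  elm: σ_y = 41.60 MPa, ρ = 681.7 kg/m³, cost = 1.320 $/kg
  concrete: M = 375 kN·m per $
  elm: M = 46.2 kN·m per $
  magnesium alloy: M = 24.1 kN·m per $
  alumina ceramic: M = 3.40 kN·m per $
  molybdenum: M = 1.40 kN·m per $
  PEEK: M = 0.879 kN·m per $
  beryllium: M = 0.371 kN·m per $
Highest index: concrete.

concrete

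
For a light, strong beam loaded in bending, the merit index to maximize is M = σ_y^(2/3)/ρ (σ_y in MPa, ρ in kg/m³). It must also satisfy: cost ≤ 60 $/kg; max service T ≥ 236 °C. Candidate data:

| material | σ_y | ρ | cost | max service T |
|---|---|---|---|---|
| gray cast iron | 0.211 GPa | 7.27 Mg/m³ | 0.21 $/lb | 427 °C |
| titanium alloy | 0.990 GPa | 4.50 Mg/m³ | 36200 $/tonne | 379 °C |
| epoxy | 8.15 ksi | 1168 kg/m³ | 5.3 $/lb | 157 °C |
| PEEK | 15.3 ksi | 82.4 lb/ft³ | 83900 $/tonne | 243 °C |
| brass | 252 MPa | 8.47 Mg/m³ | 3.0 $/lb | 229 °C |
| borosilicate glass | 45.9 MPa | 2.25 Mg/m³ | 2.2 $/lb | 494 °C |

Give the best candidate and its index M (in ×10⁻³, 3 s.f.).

Screen on constraints: cost ≤ 60 $/kg; max service T ≥ 236 °C. Survivors: gray cast iron, titanium alloy, borosilicate glass.
In SI units:
  gray cast iron: σ_y = 211.0 MPa, ρ = 7270 kg/m³
  titanium alloy: σ_y = 990.0 MPa, ρ = 4500 kg/m³
  borosilicate glass: σ_y = 45.90 MPa, ρ = 2250 kg/m³
  titanium alloy: M = 22.1×10⁻³
  borosilicate glass: M = 5.70×10⁻³
  gray cast iron: M = 4.88×10⁻³
The maximum is for titanium alloy.

titanium alloy, M = 22.1×10⁻³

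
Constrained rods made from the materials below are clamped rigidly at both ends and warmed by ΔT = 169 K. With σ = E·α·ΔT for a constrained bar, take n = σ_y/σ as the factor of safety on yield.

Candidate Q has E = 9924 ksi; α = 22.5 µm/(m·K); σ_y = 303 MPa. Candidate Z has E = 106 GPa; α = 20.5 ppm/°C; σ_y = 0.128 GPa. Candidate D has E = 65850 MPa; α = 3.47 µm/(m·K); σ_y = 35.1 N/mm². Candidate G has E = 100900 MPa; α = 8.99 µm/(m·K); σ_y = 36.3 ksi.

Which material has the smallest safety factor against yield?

candidate Z

In consistent units (E in GPa, α in ×10⁻⁶/K, σ_y in MPa):
  candidate Q: E = 68.42, α = 22.5, σ_y = 303.0 → σ = 260 MPa, n = 1.16
  candidate Z: E = 106.0, α = 20.5, σ_y = 128.0 → σ = 367 MPa, n = 0.349
  candidate D: E = 65.85, α = 3.47, σ_y = 35.10 → σ = 38.6 MPa, n = 0.909
  candidate G: E = 100.9, α = 8.99, σ_y = 250.3 → σ = 153 MPa, n = 1.63
Candidate Z has the lowest safety factor, n = 0.349.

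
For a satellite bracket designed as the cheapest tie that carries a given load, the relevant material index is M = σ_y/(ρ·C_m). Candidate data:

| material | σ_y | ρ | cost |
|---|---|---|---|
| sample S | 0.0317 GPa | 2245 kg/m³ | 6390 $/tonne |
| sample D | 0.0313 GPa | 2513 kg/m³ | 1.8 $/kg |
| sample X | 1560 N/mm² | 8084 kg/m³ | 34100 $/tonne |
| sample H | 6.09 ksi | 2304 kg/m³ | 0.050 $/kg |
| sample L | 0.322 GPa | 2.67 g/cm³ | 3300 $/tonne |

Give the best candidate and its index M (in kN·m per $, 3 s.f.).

After converting to SI:
  sample S: σ_y = 31.70 MPa, ρ = 2245 kg/m³, cost = 6.390 $/kg
  sample D: σ_y = 31.30 MPa, ρ = 2513 kg/m³, cost = 1.800 $/kg
  sample X: σ_y = 1560 MPa, ρ = 8084 kg/m³, cost = 34.10 $/kg
  sample H: σ_y = 41.99 MPa, ρ = 2304 kg/m³, cost = 0.05000 $/kg
  sample L: σ_y = 322.0 MPa, ρ = 2670 kg/m³, cost = 3.300 $/kg
  sample H: M = 364 kN·m per $
  sample L: M = 36.5 kN·m per $
  sample D: M = 6.92 kN·m per $
  sample X: M = 5.66 kN·m per $
  sample S: M = 2.21 kN·m per $
Sample H has the largest M.

sample H, M = 364 kN·m per $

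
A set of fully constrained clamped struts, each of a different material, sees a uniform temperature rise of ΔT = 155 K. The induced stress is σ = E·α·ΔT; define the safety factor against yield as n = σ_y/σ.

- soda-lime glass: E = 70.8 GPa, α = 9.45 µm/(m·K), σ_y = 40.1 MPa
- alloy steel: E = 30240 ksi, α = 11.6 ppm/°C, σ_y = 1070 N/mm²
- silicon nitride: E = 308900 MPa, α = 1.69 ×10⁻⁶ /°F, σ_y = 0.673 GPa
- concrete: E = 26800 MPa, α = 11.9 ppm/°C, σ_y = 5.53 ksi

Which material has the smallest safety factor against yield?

soda-lime glass

With everything in SI (GPa, ×10⁻⁶/K, MPa):
  soda-lime glass: E = 70.80, α = 9.45, σ_y = 40.10 → σ = 104 MPa, n = 0.387
  alloy steel: E = 208.5, α = 11.6, σ_y = 1070 → σ = 375 MPa, n = 2.85
  silicon nitride: E = 308.9, α = 3.04, σ_y = 673.0 → σ = 146 MPa, n = 4.62
  concrete: E = 26.80, α = 11.9, σ_y = 38.13 → σ = 49.4 MPa, n = 0.771
Smallest n: soda-lime glass with n = 0.387.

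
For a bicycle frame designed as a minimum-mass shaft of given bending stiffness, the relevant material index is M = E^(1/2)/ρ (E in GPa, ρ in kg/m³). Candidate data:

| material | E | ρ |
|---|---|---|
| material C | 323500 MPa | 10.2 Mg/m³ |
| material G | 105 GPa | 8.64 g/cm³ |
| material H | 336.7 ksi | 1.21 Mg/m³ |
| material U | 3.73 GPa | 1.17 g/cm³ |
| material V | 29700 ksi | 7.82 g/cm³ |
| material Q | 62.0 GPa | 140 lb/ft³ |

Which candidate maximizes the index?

In SI units:
  material C: E = 323.5 GPa, ρ = 10200 kg/m³
  material G: E = 105.0 GPa, ρ = 8640 kg/m³
  material H: E = 2.321 GPa, ρ = 1210 kg/m³
  material U: E = 3.730 GPa, ρ = 1170 kg/m³
  material V: E = 204.8 GPa, ρ = 7820 kg/m³
  material Q: E = 62.00 GPa, ρ = 2243 kg/m³
  material Q: M = 3.51×10⁻³
  material V: M = 1.83×10⁻³
  material C: M = 1.76×10⁻³
  material U: M = 1.65×10⁻³
  material H: M = 1.26×10⁻³
  material G: M = 1.19×10⁻³
Material Q ranks first.

material Q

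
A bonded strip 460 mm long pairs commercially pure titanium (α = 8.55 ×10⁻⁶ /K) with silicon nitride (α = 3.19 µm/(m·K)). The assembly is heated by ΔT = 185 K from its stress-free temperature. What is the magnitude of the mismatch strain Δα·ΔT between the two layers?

9.92×10⁻⁴

Δα = |8.55 − 3.19|×10⁻⁶/K = 5.36×10⁻⁶/K.
Mismatch strain = Δα·ΔT = 5.36×10⁻⁶ × 185.0 = 9.92×10⁻⁴.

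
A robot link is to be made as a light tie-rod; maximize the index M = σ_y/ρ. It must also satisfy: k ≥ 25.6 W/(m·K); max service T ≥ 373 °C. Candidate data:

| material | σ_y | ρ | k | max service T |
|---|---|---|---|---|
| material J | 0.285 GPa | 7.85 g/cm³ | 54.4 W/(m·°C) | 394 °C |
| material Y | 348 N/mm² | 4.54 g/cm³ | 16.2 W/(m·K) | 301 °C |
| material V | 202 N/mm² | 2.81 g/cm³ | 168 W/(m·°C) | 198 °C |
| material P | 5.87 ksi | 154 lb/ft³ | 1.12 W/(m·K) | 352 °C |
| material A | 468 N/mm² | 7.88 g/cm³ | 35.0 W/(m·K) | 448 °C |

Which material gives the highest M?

Screen on constraints: k ≥ 25.6 W/(m·K); max service T ≥ 373 °C. Survivors: material J, material A.
In SI units:
  material J: σ_y = 285.0 MPa, ρ = 7850 kg/m³
  material A: σ_y = 468.0 MPa, ρ = 7880 kg/m³
  material A: M = 59.4 kN·m/kg
  material J: M = 36.3 kN·m/kg
The maximum is for material A.

material A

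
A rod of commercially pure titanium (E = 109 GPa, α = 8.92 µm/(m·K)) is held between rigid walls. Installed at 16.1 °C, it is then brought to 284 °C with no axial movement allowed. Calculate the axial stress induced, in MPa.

ΔT = 267.9 K. Constrained thermal stress σ = E·α·ΔT = 109.0×10³ MPa × 8.92×10⁻⁶ × 267.9 = 260 MPa (compressive).

260 MPa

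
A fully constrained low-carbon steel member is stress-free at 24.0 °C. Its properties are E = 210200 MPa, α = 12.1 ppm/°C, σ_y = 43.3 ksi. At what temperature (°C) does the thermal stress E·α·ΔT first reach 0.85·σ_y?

E = 210200 MPa = 210.2 GPa.
σ_y = 43.3 ksi = 298.5 MPa.
E·α·ΔT = 253.8 MPa ⇒ ΔT = 253.8 / (210.2×10³ × 12.1×10⁻⁶) = 99.77 K.
T = 24.0 + 99.77 = 123.8 °C.

124 °C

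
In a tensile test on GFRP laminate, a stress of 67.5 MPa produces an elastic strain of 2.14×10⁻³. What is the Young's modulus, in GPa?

E = σ/ε = 67.5 MPa / 2.14×10⁻³ = 31540 MPa = 31.5 GPa.

31.5 GPa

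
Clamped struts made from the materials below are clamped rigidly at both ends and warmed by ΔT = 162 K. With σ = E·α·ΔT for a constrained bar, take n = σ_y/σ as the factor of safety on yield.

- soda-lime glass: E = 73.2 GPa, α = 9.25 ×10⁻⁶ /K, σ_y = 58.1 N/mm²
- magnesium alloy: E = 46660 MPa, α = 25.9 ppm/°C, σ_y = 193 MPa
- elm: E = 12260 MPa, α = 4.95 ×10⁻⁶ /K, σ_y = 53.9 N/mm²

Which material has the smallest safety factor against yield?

In consistent units (E in GPa, α in ×10⁻⁶/K, σ_y in MPa):
  soda-lime glass: E = 73.20, α = 9.25, σ_y = 58.10 → σ = 110 MPa, n = 0.530
  magnesium alloy: E = 46.66, α = 25.9, σ_y = 193.0 → σ = 196 MPa, n = 0.986
  elm: E = 12.26, α = 4.95, σ_y = 53.90 → σ = 9.83 MPa, n = 5.48
Soda-lime glass has the lowest safety factor, n = 0.530.

soda-lime glass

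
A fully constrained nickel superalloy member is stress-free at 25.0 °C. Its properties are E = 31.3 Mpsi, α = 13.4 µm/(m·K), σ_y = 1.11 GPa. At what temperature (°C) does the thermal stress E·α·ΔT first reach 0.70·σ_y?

E = 31.3 Mpsi = 215.8 GPa.
σ_y = 1.11 GPa = 1110 MPa.
E·α·ΔT = 777.0 MPa ⇒ ΔT = 777.0 / (215.8×10³ × 13.4×10⁻⁶) = 268.7 K.
T = 25.0 + 268.7 = 293.7 °C.

294 °C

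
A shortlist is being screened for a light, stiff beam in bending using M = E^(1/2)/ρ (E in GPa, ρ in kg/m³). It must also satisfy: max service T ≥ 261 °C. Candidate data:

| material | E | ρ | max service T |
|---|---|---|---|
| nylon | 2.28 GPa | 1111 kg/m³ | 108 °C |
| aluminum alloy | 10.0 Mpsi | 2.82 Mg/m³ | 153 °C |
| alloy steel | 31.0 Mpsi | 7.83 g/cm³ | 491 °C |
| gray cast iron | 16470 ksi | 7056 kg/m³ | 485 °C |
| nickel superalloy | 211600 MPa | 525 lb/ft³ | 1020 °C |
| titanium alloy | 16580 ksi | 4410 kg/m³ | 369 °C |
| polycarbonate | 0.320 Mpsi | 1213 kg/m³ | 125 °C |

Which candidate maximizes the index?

Screen on constraints: max service T ≥ 261 °C. Survivors: alloy steel, gray cast iron, nickel superalloy, titanium alloy.
Putting every candidate on a common basis:
  alloy steel: E = 213.7 GPa, ρ = 7830 kg/m³
  gray cast iron: E = 113.6 GPa, ρ = 7056 kg/m³
  nickel superalloy: E = 211.6 GPa, ρ = 8410 kg/m³
  titanium alloy: E = 114.3 GPa, ρ = 4410 kg/m³
  titanium alloy: M = 2.42×10⁻³
  alloy steel: M = 1.87×10⁻³
  nickel superalloy: M = 1.73×10⁻³
  gray cast iron: M = 1.51×10⁻³
Titanium alloy has the largest M.

titanium alloy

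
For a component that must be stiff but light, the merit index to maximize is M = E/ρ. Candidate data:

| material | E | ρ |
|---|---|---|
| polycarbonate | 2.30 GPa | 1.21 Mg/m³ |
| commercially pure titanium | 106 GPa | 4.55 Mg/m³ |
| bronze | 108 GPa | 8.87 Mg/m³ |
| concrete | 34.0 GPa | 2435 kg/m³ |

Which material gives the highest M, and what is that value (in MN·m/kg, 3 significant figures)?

Convert each candidate to consistent units, then evaluate M:
  polycarbonate: E = 2.300 GPa, ρ = 1210 kg/m³
  commercially pure titanium: E = 106.0 GPa, ρ = 4550 kg/m³
  bronze: E = 108.0 GPa, ρ = 8870 kg/m³
  concrete: E = 34.00 GPa, ρ = 2435 kg/m³
  commercially pure titanium: M = 23.3 MN·m/kg
  concrete: M = 14.0 MN·m/kg
  bronze: M = 12.2 MN·m/kg
  polycarbonate: M = 1.90 MN·m/kg
Commercially pure titanium has the largest M.

commercially pure titanium, M = 23.3 MN·m/kg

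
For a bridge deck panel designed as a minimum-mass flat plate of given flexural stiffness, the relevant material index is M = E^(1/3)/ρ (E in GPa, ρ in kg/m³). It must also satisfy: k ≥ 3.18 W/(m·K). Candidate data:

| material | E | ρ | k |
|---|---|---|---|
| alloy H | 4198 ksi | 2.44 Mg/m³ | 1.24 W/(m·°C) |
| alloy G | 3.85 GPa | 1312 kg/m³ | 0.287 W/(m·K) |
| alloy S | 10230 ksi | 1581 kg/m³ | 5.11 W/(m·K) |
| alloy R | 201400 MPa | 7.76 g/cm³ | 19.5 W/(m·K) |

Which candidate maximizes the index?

Screen on constraints: k ≥ 3.18 W/(m·K). Survivors: alloy S, alloy R.
Convert each candidate to consistent units, then evaluate M:
  alloy S: E = 70.53 GPa, ρ = 1581 kg/m³
  alloy R: E = 201.4 GPa, ρ = 7760 kg/m³
  alloy S: M = 2.61×10⁻³
  alloy R: M = 0.755×10⁻³
Highest index: alloy S.

alloy S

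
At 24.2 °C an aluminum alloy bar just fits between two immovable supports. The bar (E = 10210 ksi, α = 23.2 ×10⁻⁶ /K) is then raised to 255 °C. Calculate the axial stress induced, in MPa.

E = 10210 ksi = 70.40 GPa.
ΔT = 230.8 K. Constrained thermal stress σ = E·α·ΔT = 70.40×10³ MPa × 23.2×10⁻⁶ × 230.8 = 377 MPa (compressive).

377 MPa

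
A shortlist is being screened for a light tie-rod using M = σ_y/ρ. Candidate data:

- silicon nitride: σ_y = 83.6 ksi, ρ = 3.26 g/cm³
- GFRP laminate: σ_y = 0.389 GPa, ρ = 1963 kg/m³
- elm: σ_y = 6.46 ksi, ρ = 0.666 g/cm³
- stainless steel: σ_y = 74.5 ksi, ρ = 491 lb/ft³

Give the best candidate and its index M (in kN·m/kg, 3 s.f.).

Convert each candidate to consistent units, then evaluate M:
  silicon nitride: σ_y = 576.4 MPa, ρ = 3260 kg/m³
  GFRP laminate: σ_y = 389.0 MPa, ρ = 1963 kg/m³
  elm: σ_y = 44.54 MPa, ρ = 666.0 kg/m³
  stainless steel: σ_y = 513.7 MPa, ρ = 7865 kg/m³
  GFRP laminate: M = 198 kN·m/kg
  silicon nitride: M = 177 kN·m/kg
  elm: M = 66.9 kN·m/kg
  stainless steel: M = 65.3 kN·m/kg
The maximum is for GFRP laminate.

GFRP laminate, M = 198 kN·m/kg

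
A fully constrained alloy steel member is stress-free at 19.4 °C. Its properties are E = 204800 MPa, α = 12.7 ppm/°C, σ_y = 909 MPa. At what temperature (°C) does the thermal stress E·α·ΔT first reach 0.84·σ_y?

E = 204800 MPa = 204.8 GPa.
E·α·ΔT = 763.6 MPa ⇒ ΔT = 763.6 / (204.8×10³ × 12.7×10⁻⁶) = 293.6 K.
T = 19.4 + 293.6 = 313.0 °C.

313 °C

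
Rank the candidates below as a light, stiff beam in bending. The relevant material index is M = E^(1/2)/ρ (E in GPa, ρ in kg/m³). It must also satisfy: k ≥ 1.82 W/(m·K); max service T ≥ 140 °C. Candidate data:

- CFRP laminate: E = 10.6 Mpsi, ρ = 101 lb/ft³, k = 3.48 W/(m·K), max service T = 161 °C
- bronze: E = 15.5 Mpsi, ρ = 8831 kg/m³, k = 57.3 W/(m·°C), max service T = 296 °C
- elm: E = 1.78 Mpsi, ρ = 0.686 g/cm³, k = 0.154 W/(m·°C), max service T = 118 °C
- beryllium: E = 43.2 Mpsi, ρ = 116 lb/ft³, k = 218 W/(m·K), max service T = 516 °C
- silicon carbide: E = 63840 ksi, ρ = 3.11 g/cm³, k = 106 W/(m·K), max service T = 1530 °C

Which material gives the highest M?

Screen on constraints: k ≥ 1.82 W/(m·K); max service T ≥ 140 °C. Survivors: CFRP laminate, bronze, beryllium, silicon carbide.
In SI units:
  CFRP laminate: E = 73.08 GPa, ρ = 1618 kg/m³
  bronze: E = 106.9 GPa, ρ = 8831 kg/m³
  beryllium: E = 297.9 GPa, ρ = 1858 kg/m³
  silicon carbide: E = 440.2 GPa, ρ = 3110 kg/m³
  beryllium: M = 9.29×10⁻³
  silicon carbide: M = 6.75×10⁻³
  CFRP laminate: M = 5.28×10⁻³
  bronze: M = 1.17×10⁻³
The maximum is for beryllium.

beryllium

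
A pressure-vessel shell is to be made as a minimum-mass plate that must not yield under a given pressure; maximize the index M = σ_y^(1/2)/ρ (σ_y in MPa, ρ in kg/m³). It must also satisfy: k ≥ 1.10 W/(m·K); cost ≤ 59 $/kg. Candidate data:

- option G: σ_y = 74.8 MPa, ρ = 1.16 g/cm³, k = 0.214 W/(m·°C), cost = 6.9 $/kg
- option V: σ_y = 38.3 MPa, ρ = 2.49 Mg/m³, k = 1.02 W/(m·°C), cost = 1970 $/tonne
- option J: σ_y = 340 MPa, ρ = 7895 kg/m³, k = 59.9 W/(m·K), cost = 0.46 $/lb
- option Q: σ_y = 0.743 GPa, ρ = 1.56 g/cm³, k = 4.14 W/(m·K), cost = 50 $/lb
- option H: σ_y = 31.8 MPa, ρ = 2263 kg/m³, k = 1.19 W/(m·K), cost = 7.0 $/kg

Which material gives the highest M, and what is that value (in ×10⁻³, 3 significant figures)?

option H, M = 2.49×10⁻³

Screen on constraints: k ≥ 1.10 W/(m·K); cost ≤ 59 $/kg. Survivors: option J, option H.
After converting to SI:
  option J: σ_y = 340.0 MPa, ρ = 7895 kg/m³
  option H: σ_y = 31.80 MPa, ρ = 2263 kg/m³
  option H: M = 2.49×10⁻³
  option J: M = 2.34×10⁻³
Option H ranks first.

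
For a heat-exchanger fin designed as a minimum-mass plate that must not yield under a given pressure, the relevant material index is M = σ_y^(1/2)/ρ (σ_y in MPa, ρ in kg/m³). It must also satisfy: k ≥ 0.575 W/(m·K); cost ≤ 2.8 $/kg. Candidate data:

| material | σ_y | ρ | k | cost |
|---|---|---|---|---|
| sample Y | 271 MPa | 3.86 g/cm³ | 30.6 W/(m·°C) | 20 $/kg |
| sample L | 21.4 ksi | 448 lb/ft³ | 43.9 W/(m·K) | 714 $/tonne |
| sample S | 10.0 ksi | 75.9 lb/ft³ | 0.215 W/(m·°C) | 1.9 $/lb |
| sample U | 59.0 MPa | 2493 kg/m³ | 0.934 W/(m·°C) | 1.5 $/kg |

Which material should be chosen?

sample U

Screen on constraints: k ≥ 0.575 W/(m·K); cost ≤ 2.8 $/kg. Survivors: sample L, sample U.
Convert each candidate to consistent units, then evaluate M:
  sample L: σ_y = 147.5 MPa, ρ = 7176 kg/m³
  sample U: σ_y = 59.00 MPa, ρ = 2493 kg/m³
  sample U: M = 3.08×10⁻³
  sample L: M = 1.69×10⁻³
Sample U has the largest M.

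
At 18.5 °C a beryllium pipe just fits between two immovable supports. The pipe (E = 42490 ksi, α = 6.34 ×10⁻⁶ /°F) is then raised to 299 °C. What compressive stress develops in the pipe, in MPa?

938 MPa

E = 42490 ksi = 293.0 GPa.
α = 6.34×10⁻⁶/°F × 9/5 = 11.4×10⁻⁶/K.
ΔT = 280.5 K. Constrained thermal stress σ = E·α·ΔT = 293.0×10³ MPa × 11.4×10⁻⁶ × 280.5 = 938 MPa (compressive).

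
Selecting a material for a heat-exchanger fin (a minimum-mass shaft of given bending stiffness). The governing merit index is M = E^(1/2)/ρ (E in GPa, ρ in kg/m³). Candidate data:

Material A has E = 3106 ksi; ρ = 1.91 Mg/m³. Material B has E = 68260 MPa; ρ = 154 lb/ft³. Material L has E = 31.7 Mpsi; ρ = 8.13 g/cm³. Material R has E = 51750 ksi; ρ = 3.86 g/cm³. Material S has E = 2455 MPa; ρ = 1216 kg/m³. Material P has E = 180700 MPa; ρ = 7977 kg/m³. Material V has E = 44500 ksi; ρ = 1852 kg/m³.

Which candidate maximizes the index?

Convert each candidate to consistent units, then evaluate M:
  material A: E = 21.42 GPa, ρ = 1910 kg/m³
  material B: E = 68.26 GPa, ρ = 2467 kg/m³
  material L: E = 218.6 GPa, ρ = 8130 kg/m³
  material R: E = 356.8 GPa, ρ = 3860 kg/m³
  material S: E = 2.455 GPa, ρ = 1216 kg/m³
  material P: E = 180.7 GPa, ρ = 7977 kg/m³
  material V: E = 306.8 GPa, ρ = 1852 kg/m³
  material V: M = 9.46×10⁻³
  material R: M = 4.89×10⁻³
  material B: M = 3.35×10⁻³
  material A: M = 2.42×10⁻³
  material L: M = 1.82×10⁻³
  material P: M = 1.69×10⁻³
  material S: M = 1.29×10⁻³
The maximum is for material V.

material V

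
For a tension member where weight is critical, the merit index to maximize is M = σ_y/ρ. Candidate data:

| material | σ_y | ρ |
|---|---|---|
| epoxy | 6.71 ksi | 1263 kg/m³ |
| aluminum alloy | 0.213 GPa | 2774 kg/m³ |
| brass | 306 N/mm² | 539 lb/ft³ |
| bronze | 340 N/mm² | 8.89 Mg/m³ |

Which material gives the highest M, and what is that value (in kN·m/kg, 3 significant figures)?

aluminum alloy, M = 76.8 kN·m/kg

Putting every candidate on a common basis:
  epoxy: σ_y = 46.26 MPa, ρ = 1263 kg/m³
  aluminum alloy: σ_y = 213.0 MPa, ρ = 2774 kg/m³
  brass: σ_y = 306.0 MPa, ρ = 8634 kg/m³
  bronze: σ_y = 340.0 MPa, ρ = 8890 kg/m³
  aluminum alloy: M = 76.8 kN·m/kg
  bronze: M = 38.2 kN·m/kg
  epoxy: M = 36.6 kN·m/kg
  brass: M = 35.4 kN·m/kg
Highest index: aluminum alloy.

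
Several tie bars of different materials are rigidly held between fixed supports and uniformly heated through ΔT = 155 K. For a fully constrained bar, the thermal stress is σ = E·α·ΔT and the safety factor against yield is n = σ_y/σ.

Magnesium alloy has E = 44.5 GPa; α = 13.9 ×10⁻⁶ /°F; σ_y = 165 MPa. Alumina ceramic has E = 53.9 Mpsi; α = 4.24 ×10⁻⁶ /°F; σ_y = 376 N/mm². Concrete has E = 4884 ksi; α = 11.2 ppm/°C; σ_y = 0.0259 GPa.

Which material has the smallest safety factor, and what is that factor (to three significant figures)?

concrete, n = 0.443

With everything in SI (GPa, ×10⁻⁶/K, MPa):
  magnesium alloy: E = 44.50, α = 25.0, σ_y = 165.0 → σ = 173 MPa, n = 0.956
  alumina ceramic: E = 371.6, α = 7.63, σ_y = 376.0 → σ = 440 MPa, n = 0.855
  concrete: E = 33.67, α = 11.2, σ_y = 25.90 → σ = 58.5 MPa, n = 0.443
The minimum is concrete at n = 0.443.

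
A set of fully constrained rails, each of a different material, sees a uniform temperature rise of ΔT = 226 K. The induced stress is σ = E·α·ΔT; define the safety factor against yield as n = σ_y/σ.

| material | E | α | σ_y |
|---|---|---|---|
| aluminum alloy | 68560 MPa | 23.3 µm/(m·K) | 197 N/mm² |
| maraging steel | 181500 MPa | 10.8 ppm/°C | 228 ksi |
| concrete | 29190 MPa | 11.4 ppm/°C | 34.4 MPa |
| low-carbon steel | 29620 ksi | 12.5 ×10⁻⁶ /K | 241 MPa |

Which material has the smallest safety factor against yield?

low-carbon steel

Per material, after unit conversion:
  aluminum alloy: E = 68.56, α = 23.3, σ_y = 197.0 → σ = 361 MPa, n = 0.546
  maraging steel: E = 181.5, α = 10.8, σ_y = 1572 → σ = 443 MPa, n = 3.55
  concrete: E = 29.19, α = 11.4, σ_y = 34.40 → σ = 75.2 MPa, n = 0.457
  low-carbon steel: E = 204.2, α = 12.5, σ_y = 241.0 → σ = 577 MPa, n = 0.418
Low-carbon steel has the lowest safety factor, n = 0.418.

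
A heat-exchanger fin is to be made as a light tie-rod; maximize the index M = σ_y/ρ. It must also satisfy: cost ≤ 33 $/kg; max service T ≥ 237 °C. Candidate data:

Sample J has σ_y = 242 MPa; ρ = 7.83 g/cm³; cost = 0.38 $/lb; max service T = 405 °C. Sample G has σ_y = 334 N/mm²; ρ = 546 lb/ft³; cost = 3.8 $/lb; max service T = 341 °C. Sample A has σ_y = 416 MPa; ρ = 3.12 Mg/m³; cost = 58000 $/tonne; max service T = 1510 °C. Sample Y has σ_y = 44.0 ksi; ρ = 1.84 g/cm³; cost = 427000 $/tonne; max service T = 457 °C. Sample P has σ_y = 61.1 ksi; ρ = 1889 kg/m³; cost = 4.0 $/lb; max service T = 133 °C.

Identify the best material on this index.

Screen on constraints: cost ≤ 33 $/kg; max service T ≥ 237 °C. Survivors: sample J, sample G.
In SI units:
  sample J: σ_y = 242.0 MPa, ρ = 7830 kg/m³
  sample G: σ_y = 334.0 MPa, ρ = 8746 kg/m³
  sample G: M = 38.2 kN·m/kg
  sample J: M = 30.9 kN·m/kg
The maximum is for sample G.

sample G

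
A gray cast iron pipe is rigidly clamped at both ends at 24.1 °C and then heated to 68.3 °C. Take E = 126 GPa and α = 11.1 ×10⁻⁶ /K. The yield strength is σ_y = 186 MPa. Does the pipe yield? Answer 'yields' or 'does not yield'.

ΔT = 44.20 K. Constrained thermal stress σ = E·α·ΔT = 126.0×10³ MPa × 11.1×10⁻⁶ × 44.20 = 61.8 MPa (compressive).
Compare to σ_y = 186 MPa: σ < σ_y, so it does not yield.

does not yield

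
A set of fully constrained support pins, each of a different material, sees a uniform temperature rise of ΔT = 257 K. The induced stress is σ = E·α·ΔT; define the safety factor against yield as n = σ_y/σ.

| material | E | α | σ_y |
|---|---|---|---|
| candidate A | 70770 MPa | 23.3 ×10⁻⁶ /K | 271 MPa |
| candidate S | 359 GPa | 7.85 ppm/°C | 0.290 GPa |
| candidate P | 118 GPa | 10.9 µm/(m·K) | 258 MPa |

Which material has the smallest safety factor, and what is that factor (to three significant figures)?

In consistent units (E in GPa, α in ×10⁻⁶/K, σ_y in MPa):
  candidate A: E = 70.77, α = 23.3, σ_y = 271.0 → σ = 424 MPa, n = 0.639
  candidate S: E = 359.0, α = 7.85, σ_y = 290.0 → σ = 724 MPa, n = 0.400
  candidate P: E = 118.0, α = 10.9, σ_y = 258.0 → σ = 331 MPa, n = 0.781
Smallest n: candidate S with n = 0.400.

candidate S, n = 0.400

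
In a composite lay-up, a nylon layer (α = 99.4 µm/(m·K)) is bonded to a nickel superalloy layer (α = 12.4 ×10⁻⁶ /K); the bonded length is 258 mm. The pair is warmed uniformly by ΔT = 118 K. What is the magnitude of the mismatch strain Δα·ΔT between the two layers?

Δα = |99.4 − 12.4|×10⁻⁶/K = 87.0×10⁻⁶/K.
Mismatch strain = Δα·ΔT = 87.0×10⁻⁶ × 118.0 = 0.0103.

0.0103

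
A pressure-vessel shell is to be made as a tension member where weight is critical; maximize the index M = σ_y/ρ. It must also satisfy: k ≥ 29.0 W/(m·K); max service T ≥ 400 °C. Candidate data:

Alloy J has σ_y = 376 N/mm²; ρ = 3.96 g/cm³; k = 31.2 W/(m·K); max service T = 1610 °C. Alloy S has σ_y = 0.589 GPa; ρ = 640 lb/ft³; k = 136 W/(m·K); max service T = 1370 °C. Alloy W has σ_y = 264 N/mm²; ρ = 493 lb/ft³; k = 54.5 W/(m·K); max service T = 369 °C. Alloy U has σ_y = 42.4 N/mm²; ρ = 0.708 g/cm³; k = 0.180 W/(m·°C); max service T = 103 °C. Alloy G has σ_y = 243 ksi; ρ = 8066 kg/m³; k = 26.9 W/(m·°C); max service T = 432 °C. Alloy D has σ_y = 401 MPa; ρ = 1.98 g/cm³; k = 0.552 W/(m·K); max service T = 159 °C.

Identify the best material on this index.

alloy J

Screen on constraints: k ≥ 29.0 W/(m·K); max service T ≥ 400 °C. Survivors: alloy J, alloy S.
After converting to SI:
  alloy J: σ_y = 376.0 MPa, ρ = 3960 kg/m³
  alloy S: σ_y = 589.0 MPa, ρ = 10250 kg/m³
  alloy J: M = 94.9 kN·m/kg
  alloy S: M = 57.5 kN·m/kg
Alloy J has the largest M.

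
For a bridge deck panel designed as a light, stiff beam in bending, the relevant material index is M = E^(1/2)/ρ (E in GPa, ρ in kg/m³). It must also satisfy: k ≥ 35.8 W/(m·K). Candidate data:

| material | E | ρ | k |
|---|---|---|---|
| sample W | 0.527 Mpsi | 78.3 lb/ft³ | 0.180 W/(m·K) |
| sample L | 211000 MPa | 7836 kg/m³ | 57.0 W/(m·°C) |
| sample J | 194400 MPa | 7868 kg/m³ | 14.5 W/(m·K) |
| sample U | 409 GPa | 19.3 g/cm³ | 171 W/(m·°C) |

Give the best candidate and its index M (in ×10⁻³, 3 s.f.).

Screen on constraints: k ≥ 35.8 W/(m·K). Survivors: sample L, sample U.
After converting to SI:
  sample L: E = 211.0 GPa, ρ = 7836 kg/m³
  sample U: E = 409.0 GPa, ρ = 19300 kg/m³
  sample L: M = 1.85×10⁻³
  sample U: M = 1.05×10⁻³
Sample L ranks first.

sample L, M = 1.85×10⁻³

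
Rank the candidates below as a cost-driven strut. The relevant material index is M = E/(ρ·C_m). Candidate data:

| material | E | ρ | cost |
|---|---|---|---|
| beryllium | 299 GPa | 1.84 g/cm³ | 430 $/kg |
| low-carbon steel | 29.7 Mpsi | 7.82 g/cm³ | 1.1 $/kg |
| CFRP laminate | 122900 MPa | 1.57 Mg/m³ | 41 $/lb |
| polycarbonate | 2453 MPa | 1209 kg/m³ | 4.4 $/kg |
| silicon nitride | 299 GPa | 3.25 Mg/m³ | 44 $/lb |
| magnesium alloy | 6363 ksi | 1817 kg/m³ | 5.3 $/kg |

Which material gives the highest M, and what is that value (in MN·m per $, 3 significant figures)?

Convert each candidate to consistent units, then evaluate M:
  beryllium: E = 299.0 GPa, ρ = 1840 kg/m³, cost = 430.0 $/kg
  low-carbon steel: E = 204.8 GPa, ρ = 7820 kg/m³, cost = 1.100 $/kg
  CFRP laminate: E = 122.9 GPa, ρ = 1570 kg/m³, cost = 90.39 $/kg
  polycarbonate: E = 2.453 GPa, ρ = 1209 kg/m³, cost = 4.400 $/kg
  silicon nitride: E = 299.0 GPa, ρ = 3250 kg/m³, cost = 97.00 $/kg
  magnesium alloy: E = 43.87 GPa, ρ = 1817 kg/m³, cost = 5.300 $/kg
  low-carbon steel: M = 23.8 MN·m per $
  magnesium alloy: M = 4.56 MN·m per $
  silicon nitride: M = 0.948 MN·m per $
  CFRP laminate: M = 0.866 MN·m per $
  polycarbonate: M = 0.461 MN·m per $
  beryllium: M = 0.378 MN·m per $
Highest index: low-carbon steel.

low-carbon steel, M = 23.8 MN·m per $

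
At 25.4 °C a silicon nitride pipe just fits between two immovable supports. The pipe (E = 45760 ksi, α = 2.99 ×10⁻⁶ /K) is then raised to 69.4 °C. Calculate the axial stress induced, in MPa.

E = 45760 ksi = 315.5 GPa.
ΔT = 44.00 K. Constrained thermal stress σ = E·α·ΔT = 315.5×10³ MPa × 2.99×10⁻⁶ × 44.00 = 41.5 MPa (compressive).

41.5 MPa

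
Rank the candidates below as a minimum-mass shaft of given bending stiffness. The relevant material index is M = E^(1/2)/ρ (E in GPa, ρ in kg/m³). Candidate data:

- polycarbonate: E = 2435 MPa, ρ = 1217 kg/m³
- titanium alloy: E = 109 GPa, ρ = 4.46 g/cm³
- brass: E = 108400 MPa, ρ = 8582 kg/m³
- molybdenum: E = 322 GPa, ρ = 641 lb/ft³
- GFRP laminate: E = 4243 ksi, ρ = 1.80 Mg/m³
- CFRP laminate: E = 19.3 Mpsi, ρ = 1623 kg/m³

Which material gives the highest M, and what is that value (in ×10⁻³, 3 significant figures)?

CFRP laminate, M = 7.11×10⁻³

In SI units:
  polycarbonate: E = 2.435 GPa, ρ = 1217 kg/m³
  titanium alloy: E = 109.0 GPa, ρ = 4460 kg/m³
  brass: E = 108.4 GPa, ρ = 8582 kg/m³
  molybdenum: E = 322.0 GPa, ρ = 10270 kg/m³
  GFRP laminate: E = 29.25 GPa, ρ = 1800 kg/m³
  CFRP laminate: E = 133.1 GPa, ρ = 1623 kg/m³
  CFRP laminate: M = 7.11×10⁻³
  GFRP laminate: M = 3.00×10⁻³
  titanium alloy: M = 2.34×10⁻³
  molybdenum: M = 1.75×10⁻³
  polycarbonate: M = 1.28×10⁻³
  brass: M = 1.21×10⁻³
CFRP laminate ranks first.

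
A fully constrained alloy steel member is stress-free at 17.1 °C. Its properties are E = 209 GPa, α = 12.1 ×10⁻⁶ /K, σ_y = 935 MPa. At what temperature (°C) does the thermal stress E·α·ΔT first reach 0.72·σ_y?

E·α·ΔT = 673.2 MPa ⇒ ΔT = 673.2 / (209.0×10³ × 12.1×10⁻⁶) = 266.2 K.
T = 17.1 + 266.2 = 283.3 °C.

283 °C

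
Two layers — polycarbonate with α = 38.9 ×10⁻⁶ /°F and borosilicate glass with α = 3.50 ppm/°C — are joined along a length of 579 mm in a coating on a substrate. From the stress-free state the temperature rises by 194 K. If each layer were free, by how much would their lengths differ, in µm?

polycarbonate: α = 38.9×10⁻⁶/°F × 9/5 = 70.0×10⁻⁶/K.
Δα = |70.0 − 3.50|×10⁻⁶/K = 66.5×10⁻⁶/K.
ΔL_mismatch = Δα·L·ΔT = 66.5×10⁻⁶ × 579.0 mm × 194.0 K = 7470 µm.

7470 µm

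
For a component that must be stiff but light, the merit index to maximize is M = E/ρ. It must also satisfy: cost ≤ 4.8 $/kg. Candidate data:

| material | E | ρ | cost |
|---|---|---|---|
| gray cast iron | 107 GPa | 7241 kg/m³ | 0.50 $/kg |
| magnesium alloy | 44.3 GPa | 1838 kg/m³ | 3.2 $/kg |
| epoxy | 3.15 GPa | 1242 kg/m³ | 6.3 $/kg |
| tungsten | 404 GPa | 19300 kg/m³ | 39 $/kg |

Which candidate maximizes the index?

magnesium alloy

Screen on constraints: cost ≤ 4.8 $/kg. Survivors: gray cast iron, magnesium alloy.
Per-candidate index values:
  magnesium alloy: M = 24.1 MN·m/kg
  gray cast iron: M = 14.8 MN·m/kg
Highest index: magnesium alloy.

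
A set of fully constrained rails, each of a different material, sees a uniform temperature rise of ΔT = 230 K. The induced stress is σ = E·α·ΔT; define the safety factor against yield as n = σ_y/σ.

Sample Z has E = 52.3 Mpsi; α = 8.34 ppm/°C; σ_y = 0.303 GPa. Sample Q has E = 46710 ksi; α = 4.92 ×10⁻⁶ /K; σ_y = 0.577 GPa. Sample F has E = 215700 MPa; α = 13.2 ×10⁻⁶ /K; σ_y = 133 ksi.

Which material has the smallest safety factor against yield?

sample Z

Converting E to GPa, α to ×10⁻⁶/K, σ_y to MPa, then σ and n for each:
  sample Z: E = 360.6, α = 8.34, σ_y = 303.0 → σ = 692 MPa, n = 0.438
  sample Q: E = 322.1, α = 4.92, σ_y = 577.0 → σ = 364 MPa, n = 1.58
  sample F: E = 215.7, α = 13.2, σ_y = 917.0 → σ = 655 MPa, n = 1.40
Smallest n: sample Z with n = 0.438.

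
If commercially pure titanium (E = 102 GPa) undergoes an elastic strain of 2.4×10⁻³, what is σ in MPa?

σ = E·ε = 102000 MPa × 2.4×10⁻³ = 245 MPa.

245 MPa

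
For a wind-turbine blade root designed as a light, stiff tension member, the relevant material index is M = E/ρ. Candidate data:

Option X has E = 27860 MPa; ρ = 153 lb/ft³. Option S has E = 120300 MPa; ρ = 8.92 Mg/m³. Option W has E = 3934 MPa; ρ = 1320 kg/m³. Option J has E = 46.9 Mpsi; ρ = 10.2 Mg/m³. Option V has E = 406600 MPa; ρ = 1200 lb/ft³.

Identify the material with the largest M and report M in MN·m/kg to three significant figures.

option J, M = 31.7 MN·m/kg

After converting to SI:
  option X: E = 27.86 GPa, ρ = 2451 kg/m³
  option S: E = 120.3 GPa, ρ = 8920 kg/m³
  option W: E = 3.934 GPa, ρ = 1320 kg/m³
  option J: E = 323.4 GPa, ρ = 10200 kg/m³
  option V: E = 406.6 GPa, ρ = 19220 kg/m³
  option J: M = 31.7 MN·m/kg
  option V: M = 21.2 MN·m/kg
  option S: M = 13.5 MN·m/kg
  option X: M = 11.4 MN·m/kg
  option W: M = 2.98 MN·m/kg
The maximum is for option J.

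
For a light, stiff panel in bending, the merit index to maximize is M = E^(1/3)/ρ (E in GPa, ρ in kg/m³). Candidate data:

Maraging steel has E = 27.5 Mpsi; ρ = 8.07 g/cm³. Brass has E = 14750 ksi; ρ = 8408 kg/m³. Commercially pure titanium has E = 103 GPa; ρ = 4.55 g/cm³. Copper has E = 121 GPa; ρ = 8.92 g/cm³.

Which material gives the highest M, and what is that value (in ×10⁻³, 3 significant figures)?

commercially pure titanium, M = 1.03×10⁻³

In SI units:
  maraging steel: E = 189.6 GPa, ρ = 8070 kg/m³
  brass: E = 101.7 GPa, ρ = 8408 kg/m³
  commercially pure titanium: E = 103.0 GPa, ρ = 4550 kg/m³
  copper: E = 121.0 GPa, ρ = 8920 kg/m³
  commercially pure titanium: M = 1.03×10⁻³
  maraging steel: M = 0.712×10⁻³
  brass: M = 0.555×10⁻³
  copper: M = 0.554×10⁻³
Commercially pure titanium ranks first.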